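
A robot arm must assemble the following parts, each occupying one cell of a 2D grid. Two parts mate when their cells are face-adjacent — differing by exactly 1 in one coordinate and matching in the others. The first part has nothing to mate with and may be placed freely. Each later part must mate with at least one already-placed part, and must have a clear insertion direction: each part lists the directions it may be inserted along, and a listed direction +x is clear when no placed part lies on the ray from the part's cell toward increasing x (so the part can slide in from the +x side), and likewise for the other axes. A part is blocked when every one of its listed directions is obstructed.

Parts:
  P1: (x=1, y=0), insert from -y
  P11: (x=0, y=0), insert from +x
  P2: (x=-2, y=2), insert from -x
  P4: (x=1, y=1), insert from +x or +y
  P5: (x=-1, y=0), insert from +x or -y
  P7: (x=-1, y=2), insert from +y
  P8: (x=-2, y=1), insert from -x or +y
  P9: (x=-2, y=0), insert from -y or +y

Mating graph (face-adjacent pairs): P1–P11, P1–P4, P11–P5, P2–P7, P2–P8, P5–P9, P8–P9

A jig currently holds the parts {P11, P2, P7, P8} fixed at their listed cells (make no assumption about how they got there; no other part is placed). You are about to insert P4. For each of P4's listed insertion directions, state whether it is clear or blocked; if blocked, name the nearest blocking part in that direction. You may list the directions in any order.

+x: clear; +y: clear

+x: ray from P4(1, 1) has no placed part ⇒ clear
+y: ray from P4(1, 1) has no placed part ⇒ clear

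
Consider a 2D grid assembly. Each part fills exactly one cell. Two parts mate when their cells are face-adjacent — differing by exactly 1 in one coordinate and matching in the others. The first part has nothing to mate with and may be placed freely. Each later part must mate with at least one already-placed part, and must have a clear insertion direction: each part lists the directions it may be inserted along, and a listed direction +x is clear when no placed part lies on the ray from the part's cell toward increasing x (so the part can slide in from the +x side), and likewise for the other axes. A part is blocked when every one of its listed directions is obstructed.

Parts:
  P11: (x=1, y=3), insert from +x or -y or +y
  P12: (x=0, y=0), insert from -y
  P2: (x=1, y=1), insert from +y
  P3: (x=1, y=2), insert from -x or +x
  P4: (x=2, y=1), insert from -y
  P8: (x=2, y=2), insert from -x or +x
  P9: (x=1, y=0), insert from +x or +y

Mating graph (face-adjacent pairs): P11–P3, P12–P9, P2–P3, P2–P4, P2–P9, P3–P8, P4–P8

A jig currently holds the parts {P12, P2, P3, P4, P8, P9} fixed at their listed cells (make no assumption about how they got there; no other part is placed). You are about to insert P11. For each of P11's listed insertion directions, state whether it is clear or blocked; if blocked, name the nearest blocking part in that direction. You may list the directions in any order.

+x: ray from P11(1, 3) has no placed part ⇒ clear
-y: nearest on ray is P3@(1, 2) ⇒ blocked
+y: ray from P11(1, 3) has no placed part ⇒ clear

+x: clear; +y: clear; -y: blocked by P3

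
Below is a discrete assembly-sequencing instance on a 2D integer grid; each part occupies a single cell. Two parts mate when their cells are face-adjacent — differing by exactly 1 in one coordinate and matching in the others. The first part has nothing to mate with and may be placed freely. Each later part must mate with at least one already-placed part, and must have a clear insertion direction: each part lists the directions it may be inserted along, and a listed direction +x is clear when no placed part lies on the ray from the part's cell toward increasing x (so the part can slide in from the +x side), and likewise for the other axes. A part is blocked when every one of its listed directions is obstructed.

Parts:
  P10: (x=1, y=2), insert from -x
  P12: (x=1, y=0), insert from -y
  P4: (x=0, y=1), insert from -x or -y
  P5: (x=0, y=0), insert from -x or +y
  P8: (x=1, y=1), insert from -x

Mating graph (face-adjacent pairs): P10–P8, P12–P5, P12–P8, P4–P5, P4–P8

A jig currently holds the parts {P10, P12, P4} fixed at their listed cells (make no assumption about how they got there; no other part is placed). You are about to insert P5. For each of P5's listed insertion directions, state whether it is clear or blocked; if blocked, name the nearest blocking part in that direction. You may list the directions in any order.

-x: ray from P5(0, 0) has no placed part ⇒ clear
+y: nearest on ray is P4@(0, 1) ⇒ blocked

+y: blocked by P4; -x: clear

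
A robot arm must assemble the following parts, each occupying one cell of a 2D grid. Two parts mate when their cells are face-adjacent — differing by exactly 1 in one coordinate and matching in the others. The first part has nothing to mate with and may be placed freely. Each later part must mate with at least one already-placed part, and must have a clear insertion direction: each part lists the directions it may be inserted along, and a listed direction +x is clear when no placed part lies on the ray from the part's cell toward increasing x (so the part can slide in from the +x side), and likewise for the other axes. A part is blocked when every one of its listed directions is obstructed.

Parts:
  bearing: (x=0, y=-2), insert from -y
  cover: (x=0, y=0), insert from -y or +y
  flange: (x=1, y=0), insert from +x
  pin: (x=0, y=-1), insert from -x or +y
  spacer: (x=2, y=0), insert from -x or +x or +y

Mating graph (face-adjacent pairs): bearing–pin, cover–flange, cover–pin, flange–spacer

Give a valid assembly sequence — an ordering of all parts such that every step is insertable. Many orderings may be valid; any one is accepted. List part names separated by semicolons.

pin; cover; flange; spacer; bearing

1. pin@(0, -1) [-x clear] — {pin}
2. cover@(0, 0) [+y clear] — {cover, pin}
3. flange@(1, 0) [+x clear] — {cover, flange, pin}
4. spacer@(2, 0) [+x clear] — {cover, flange, pin, spacer}
5. bearing@(0, -2) [-y clear] — {bearing, cover, flange, pin, spacer}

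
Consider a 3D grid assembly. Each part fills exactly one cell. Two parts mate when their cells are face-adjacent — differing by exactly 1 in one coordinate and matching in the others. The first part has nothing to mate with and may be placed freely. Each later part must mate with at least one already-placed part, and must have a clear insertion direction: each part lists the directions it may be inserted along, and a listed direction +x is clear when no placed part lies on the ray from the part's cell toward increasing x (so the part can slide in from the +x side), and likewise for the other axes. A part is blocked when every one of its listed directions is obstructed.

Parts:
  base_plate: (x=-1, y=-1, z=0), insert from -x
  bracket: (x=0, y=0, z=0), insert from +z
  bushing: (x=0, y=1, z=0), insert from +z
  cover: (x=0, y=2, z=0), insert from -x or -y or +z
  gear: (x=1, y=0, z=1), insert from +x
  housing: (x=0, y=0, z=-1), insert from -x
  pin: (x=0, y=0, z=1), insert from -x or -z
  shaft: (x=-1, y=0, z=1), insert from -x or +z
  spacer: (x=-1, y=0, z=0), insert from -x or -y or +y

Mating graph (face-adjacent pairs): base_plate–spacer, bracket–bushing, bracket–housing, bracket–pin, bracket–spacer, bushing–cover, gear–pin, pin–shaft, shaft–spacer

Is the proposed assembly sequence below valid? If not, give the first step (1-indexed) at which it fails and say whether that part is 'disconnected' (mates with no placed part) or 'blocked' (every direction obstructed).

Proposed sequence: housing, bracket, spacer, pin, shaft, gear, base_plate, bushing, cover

Valid

1. housing@(0, 0, -1) [-x clear] — {housing}
2. bracket@(0, 0, 0) [+z clear] — {bracket, housing}
3. spacer@(-1, 0, 0) [-x clear] — {bracket, housing, spacer}
4. pin@(0, 0, 1) [-x clear] — {bracket, housing, pin, spacer}
5. shaft@(-1, 0, 1) [-x clear] — {bracket, housing, pin, shaft, spacer}
6. gear@(1, 0, 1) [+x clear] — {bracket, gear, housing, pin, shaft, spacer}
7. base_plate@(-1, -1, 0) [-x clear] — {base_plate, bracket, gear, housing, pin, shaft, spacer}
8. bushing@(0, 1, 0) [+z clear] — {base_plate, bracket, bushing, gear, housing, pin, shaft, spacer}
9. cover@(0, 2, 0) [-x clear] — {base_plate, bracket, bushing, cover, gear, housing, pin, shaft, spacer}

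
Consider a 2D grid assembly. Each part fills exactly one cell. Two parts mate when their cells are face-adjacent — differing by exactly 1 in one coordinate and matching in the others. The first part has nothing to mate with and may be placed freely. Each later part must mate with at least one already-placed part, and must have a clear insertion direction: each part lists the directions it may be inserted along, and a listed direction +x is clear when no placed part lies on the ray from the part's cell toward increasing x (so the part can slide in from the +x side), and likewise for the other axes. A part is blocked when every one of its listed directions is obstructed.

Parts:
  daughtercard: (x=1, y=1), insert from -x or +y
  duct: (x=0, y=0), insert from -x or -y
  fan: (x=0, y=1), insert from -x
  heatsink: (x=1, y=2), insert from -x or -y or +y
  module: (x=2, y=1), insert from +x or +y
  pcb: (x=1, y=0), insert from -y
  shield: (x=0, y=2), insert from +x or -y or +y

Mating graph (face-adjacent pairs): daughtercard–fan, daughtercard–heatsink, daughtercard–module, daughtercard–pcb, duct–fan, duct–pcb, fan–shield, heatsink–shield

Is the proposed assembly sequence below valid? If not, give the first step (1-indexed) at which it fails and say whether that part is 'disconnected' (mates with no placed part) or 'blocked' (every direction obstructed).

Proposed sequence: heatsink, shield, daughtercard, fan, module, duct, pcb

1. heatsink@(1, 2) [-x clear] — {heatsink}
2. shield@(0, 2) [-y clear] — {heatsink, shield}
3. daughtercard@(1, 1) [-x clear] — {daughtercard, heatsink, shield}
4. fan@(0, 1) [-x clear] — {daughtercard, fan, heatsink, shield}
5. module@(2, 1) [+x clear] — {daughtercard, fan, heatsink, module, shield}
6. duct@(0, 0) [-x clear] — {daughtercard, duct, fan, heatsink, module, shield}
7. pcb@(1, 0) [-y clear] — {daughtercard, duct, fan, heatsink, module, pcb, shield}

Valid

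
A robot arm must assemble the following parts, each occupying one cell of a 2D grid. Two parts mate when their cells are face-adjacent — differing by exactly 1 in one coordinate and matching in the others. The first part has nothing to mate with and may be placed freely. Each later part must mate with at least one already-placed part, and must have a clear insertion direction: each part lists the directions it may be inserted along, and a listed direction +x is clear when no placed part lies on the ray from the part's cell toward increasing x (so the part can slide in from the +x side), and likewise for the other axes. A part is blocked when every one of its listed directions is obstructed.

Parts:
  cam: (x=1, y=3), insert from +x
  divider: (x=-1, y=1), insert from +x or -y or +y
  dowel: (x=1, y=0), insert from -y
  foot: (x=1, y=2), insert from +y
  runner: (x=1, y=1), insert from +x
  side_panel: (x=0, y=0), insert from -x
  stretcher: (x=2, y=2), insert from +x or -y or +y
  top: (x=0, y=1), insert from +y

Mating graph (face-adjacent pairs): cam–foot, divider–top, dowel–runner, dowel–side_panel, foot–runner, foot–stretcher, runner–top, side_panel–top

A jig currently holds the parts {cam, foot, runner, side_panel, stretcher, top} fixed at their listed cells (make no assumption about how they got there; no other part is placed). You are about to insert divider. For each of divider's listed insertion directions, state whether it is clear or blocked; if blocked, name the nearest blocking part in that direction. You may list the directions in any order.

+x: blocked by top; +y: clear; -y: clear

+x: nearest on ray is top@(0, 1) ⇒ blocked
-y: ray from divider(-1, 1) has no placed part ⇒ clear
+y: ray from divider(-1, 1) has no placed part ⇒ clear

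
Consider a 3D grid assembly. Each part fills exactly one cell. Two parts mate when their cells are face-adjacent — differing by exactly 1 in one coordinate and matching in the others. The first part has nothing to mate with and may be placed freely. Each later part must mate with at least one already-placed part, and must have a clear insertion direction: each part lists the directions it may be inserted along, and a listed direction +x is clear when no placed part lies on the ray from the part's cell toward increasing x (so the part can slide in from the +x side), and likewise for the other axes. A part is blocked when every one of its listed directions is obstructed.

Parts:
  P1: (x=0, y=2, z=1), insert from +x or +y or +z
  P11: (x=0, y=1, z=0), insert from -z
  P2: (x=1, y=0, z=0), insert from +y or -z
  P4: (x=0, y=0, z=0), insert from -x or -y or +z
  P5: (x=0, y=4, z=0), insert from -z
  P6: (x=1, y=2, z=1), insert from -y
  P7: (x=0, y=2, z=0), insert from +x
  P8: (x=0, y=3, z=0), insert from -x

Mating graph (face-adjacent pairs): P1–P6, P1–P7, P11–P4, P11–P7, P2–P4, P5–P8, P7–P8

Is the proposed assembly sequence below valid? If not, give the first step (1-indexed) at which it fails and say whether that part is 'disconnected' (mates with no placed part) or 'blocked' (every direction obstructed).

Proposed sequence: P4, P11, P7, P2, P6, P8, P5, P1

1. P4@(0, 0, 0) [-x clear] — {P4}
2. P11@(0, 1, 0) [-z clear] — {P11, P4}
3. P7@(0, 2, 0) [+x clear] — {P11, P4, P7}
4. P2@(1, 0, 0) [+y clear] — {P11, P2, P4, P7}
5. P6@(1, 2, 1) — no placed neighbour ⇒ disconnected

Invalid at step 5 (disconnected)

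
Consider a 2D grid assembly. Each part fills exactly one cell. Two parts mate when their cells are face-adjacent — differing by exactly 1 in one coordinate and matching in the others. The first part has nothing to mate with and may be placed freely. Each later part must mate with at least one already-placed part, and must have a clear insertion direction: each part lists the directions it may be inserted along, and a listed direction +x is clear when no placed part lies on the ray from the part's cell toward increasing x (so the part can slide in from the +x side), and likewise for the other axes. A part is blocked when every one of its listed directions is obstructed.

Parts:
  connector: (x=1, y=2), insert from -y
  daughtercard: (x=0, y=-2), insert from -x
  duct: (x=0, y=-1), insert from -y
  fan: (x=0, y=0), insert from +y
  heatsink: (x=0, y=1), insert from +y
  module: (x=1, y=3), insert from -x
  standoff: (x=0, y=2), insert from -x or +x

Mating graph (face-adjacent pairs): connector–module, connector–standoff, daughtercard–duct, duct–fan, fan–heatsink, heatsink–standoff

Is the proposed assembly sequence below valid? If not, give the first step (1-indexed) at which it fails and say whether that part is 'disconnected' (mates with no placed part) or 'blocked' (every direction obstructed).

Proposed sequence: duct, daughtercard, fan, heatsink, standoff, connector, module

1. duct@(0, -1) [-y clear] — {duct}
2. daughtercard@(0, -2) [-x clear] — {daughtercard, duct}
3. fan@(0, 0) [+y clear] — {daughtercard, duct, fan}
4. heatsink@(0, 1) [+y clear] — {daughtercard, duct, fan, heatsink}
5. standoff@(0, 2) [-x clear] — {daughtercard, duct, fan, heatsink, standoff}
6. connector@(1, 2) [-y clear] — {connector, daughtercard, duct, fan, heatsink, standoff}
7. module@(1, 3) [-x clear] — {connector, daughtercard, duct, fan, heatsink, module, standoff}

Valid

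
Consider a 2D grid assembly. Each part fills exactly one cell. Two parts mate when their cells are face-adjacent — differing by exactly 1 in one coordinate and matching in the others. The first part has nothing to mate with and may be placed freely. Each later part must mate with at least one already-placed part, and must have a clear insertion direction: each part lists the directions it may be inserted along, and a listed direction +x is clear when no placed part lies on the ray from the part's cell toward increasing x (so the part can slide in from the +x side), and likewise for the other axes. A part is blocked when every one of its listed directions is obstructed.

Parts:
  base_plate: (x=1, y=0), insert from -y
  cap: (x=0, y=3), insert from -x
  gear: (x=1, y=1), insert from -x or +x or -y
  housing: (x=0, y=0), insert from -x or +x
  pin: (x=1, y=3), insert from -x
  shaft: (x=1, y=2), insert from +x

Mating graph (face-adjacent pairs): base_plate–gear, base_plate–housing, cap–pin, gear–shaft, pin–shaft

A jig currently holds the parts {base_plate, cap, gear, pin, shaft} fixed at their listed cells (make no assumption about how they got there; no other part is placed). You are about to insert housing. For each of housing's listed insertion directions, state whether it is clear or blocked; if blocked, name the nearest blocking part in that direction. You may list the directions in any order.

+x: blocked by base_plate; -x: clear

-x: ray from housing(0, 0) has no placed part ⇒ clear
+x: nearest on ray is base_plate@(1, 0) ⇒ blocked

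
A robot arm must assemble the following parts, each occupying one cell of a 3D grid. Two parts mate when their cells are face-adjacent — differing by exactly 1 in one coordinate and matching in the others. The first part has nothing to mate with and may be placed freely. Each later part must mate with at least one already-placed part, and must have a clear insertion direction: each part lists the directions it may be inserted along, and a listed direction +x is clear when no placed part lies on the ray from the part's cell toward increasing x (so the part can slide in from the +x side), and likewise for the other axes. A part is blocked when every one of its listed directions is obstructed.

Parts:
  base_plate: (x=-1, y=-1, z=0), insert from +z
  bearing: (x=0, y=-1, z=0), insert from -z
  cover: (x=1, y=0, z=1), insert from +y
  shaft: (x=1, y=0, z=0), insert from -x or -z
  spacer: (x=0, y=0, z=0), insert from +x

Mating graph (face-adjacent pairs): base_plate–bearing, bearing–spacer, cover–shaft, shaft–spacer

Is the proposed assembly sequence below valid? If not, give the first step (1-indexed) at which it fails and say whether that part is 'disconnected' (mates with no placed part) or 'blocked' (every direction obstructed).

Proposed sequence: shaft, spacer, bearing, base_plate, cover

1. shaft@(1, 0, 0) [-x clear] — {shaft}
2. spacer@(0, 0, 0) — +x all obstructed ⇒ blocked

Invalid at step 2 (blocked)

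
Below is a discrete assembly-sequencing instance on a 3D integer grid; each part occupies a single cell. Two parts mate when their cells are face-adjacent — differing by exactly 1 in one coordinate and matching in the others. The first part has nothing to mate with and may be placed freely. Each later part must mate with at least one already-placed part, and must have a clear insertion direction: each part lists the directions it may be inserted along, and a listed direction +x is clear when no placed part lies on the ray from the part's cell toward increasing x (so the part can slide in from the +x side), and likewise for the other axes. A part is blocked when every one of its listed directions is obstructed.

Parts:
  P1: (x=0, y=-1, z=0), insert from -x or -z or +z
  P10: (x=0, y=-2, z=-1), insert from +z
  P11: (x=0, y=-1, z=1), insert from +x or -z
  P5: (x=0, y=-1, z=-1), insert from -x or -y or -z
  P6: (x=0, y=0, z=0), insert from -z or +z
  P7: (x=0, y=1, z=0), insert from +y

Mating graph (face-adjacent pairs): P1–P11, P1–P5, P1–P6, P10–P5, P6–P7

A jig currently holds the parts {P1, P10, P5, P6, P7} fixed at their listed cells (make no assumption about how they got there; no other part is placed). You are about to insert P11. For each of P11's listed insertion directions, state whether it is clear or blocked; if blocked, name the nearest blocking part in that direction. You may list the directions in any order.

+x: clear; -z: blocked by P1

+x: ray from P11(0, -1, 1) has no placed part ⇒ clear
-z: nearest on ray is P1@(0, -1, 0) ⇒ blocked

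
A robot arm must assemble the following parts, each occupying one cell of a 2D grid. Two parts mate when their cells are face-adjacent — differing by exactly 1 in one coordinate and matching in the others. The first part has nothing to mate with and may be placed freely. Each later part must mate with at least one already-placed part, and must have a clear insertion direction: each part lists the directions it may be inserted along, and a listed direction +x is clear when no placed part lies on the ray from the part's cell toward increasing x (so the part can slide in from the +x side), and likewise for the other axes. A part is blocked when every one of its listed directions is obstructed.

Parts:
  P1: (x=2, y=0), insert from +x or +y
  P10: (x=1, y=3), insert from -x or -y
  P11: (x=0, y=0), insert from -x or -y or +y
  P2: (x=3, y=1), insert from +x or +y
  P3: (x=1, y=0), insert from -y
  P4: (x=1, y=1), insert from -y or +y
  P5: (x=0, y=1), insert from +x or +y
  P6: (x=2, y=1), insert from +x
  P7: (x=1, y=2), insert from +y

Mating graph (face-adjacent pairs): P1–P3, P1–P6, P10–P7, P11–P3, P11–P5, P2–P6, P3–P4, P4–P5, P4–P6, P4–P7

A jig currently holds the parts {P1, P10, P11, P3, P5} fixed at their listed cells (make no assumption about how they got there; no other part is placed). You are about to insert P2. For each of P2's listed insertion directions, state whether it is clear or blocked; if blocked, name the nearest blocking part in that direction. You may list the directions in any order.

+x: clear; +y: clear

+x: ray from P2(3, 1) has no placed part ⇒ clear
+y: ray from P2(3, 1) has no placed part ⇒ clear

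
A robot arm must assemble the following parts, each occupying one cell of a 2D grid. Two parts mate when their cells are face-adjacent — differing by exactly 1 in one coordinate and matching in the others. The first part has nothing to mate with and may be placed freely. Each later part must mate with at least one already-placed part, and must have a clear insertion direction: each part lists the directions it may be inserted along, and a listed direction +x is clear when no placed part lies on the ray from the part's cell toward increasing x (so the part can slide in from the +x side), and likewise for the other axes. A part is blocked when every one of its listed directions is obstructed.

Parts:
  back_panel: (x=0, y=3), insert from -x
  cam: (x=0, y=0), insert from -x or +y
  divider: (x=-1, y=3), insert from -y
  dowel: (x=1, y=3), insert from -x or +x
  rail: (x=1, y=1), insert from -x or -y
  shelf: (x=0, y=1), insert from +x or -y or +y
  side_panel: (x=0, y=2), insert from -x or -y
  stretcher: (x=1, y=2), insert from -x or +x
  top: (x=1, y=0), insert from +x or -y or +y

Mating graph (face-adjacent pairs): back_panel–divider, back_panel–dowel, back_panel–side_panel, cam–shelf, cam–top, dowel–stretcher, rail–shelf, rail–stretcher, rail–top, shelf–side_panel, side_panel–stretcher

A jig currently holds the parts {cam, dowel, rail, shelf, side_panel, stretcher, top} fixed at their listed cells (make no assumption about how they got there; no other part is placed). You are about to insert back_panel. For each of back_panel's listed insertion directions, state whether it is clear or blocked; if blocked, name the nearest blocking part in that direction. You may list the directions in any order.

-x: ray from back_panel(0, 3) has no placed part ⇒ clear

-x: clear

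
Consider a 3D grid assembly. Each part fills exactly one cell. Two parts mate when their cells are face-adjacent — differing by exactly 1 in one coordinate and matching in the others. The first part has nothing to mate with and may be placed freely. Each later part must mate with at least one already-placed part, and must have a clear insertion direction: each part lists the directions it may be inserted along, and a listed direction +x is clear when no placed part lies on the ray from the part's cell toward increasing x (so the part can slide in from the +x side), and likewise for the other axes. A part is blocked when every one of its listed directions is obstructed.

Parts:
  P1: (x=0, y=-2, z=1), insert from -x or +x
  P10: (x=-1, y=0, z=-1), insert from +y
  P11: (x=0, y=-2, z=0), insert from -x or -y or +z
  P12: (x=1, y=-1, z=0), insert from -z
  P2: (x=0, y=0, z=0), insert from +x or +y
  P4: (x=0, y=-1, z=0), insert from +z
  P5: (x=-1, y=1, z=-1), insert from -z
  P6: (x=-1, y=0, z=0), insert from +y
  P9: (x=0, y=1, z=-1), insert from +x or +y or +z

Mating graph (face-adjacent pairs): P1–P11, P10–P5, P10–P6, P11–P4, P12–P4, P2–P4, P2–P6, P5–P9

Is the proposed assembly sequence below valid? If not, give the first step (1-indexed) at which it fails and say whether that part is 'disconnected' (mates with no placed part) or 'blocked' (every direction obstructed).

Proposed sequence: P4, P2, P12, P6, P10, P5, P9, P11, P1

1. P4@(0, -1, 0) [+z clear] — {P4}
2. P2@(0, 0, 0) [+x clear] — {P2, P4}
3. P12@(1, -1, 0) [-z clear] — {P12, P2, P4}
4. P6@(-1, 0, 0) [+y clear] — {P12, P2, P4, P6}
5. P10@(-1, 0, -1) [+y clear] — {P10, P12, P2, P4, P6}
6. P5@(-1, 1, -1) [-z clear] — {P10, P12, P2, P4, P5, P6}
7. P9@(0, 1, -1) [+x clear] — {P10, P12, P2, P4, P5, P6, P9}
8. P11@(0, -2, 0) [-x clear] — {P10, P11, P12, P2, P4, P5, P6, P9}
9. P1@(0, -2, 1) [-x clear] — {P1, P10, P11, P12, P2, P4, P5, P6, P9}

Valid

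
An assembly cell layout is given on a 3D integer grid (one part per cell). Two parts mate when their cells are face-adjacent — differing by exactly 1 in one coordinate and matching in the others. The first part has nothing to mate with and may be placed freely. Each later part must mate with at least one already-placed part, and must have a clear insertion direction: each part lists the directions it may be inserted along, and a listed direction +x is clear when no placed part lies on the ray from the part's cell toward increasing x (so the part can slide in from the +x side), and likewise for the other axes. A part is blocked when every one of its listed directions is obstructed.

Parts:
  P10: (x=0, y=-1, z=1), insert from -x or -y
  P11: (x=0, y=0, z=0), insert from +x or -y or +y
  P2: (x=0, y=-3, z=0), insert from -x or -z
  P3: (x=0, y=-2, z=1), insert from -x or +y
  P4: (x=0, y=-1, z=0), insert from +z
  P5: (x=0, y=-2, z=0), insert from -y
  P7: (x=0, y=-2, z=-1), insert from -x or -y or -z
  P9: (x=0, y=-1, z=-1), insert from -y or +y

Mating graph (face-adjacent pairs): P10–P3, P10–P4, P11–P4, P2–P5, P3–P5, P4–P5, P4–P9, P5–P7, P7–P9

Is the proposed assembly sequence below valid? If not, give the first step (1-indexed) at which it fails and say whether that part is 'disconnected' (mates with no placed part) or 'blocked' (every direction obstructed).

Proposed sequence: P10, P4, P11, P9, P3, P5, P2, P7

1. P10@(0, -1, 1) [-x clear] — {P10}
2. P4@(0, -1, 0) — +z all obstructed ⇒ blocked

Invalid at step 2 (blocked)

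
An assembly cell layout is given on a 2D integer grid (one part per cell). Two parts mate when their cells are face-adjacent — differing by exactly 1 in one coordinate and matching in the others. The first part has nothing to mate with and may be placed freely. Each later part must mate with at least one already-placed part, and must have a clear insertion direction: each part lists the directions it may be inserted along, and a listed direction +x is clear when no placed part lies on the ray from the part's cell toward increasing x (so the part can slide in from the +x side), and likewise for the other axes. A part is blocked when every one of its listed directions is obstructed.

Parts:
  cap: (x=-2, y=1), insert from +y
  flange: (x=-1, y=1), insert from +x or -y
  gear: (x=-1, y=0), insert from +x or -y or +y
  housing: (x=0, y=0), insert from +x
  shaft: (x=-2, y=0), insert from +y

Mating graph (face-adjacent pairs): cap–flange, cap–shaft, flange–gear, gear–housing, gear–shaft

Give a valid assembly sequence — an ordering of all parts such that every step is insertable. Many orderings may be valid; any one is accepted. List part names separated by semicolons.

1. housing@(0, 0) [+x clear] — {housing}
2. gear@(-1, 0) [-y clear] — {gear, housing}
3. flange@(-1, 1) [+x clear] — {flange, gear, housing}
4. shaft@(-2, 0) [+y clear] — {flange, gear, housing, shaft}
5. cap@(-2, 1) [+y clear] — {cap, flange, gear, housing, shaft}

housing; gear; flange; shaft; cap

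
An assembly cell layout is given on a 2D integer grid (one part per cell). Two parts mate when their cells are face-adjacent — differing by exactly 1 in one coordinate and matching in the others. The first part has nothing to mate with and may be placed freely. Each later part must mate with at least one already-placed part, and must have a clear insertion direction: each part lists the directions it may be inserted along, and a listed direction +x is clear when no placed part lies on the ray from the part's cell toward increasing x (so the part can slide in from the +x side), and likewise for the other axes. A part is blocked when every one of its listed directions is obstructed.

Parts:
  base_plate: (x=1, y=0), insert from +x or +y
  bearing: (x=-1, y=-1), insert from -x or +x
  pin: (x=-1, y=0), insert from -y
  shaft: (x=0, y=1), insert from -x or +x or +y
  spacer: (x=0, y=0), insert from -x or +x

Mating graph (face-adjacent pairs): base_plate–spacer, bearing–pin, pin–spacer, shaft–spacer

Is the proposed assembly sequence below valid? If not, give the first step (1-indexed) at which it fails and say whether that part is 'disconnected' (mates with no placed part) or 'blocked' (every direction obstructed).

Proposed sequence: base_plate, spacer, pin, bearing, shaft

Valid

1. base_plate@(1, 0) [+x clear] — {base_plate}
2. spacer@(0, 0) [-x clear] — {base_plate, spacer}
3. pin@(-1, 0) [-y clear] — {base_plate, pin, spacer}
4. bearing@(-1, -1) [-x clear] — {base_plate, bearing, pin, spacer}
5. shaft@(0, 1) [-x clear] — {base_plate, bearing, pin, shaft, spacer}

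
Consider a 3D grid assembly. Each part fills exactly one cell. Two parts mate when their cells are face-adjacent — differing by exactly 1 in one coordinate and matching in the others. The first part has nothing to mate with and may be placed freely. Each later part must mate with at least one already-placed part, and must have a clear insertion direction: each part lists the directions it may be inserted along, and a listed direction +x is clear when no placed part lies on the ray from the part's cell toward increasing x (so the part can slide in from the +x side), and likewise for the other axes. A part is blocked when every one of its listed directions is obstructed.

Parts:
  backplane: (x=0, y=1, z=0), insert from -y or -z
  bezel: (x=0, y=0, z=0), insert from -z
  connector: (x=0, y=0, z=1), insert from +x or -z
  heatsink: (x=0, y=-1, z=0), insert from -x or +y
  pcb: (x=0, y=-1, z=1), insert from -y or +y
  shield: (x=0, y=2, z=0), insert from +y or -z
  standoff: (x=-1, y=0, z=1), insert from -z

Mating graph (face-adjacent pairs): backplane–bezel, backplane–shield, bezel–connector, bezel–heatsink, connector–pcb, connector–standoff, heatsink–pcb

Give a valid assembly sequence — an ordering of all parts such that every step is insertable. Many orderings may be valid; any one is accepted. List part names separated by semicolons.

connector; pcb; heatsink; standoff; bezel; backplane; shield

1. connector@(0, 0, 1) [+x clear] — {connector}
2. pcb@(0, -1, 1) [-y clear] — {connector, pcb}
3. heatsink@(0, -1, 0) [-x clear] — {connector, heatsink, pcb}
4. standoff@(-1, 0, 1) [-z clear] — {connector, heatsink, pcb, standoff}
5. bezel@(0, 0, 0) [-z clear] — {bezel, connector, heatsink, pcb, standoff}
6. backplane@(0, 1, 0) [-z clear] — {backplane, bezel, connector, heatsink, pcb, standoff}
7. shield@(0, 2, 0) [+y clear] — {backplane, bezel, connector, heatsink, pcb, shield, standoff}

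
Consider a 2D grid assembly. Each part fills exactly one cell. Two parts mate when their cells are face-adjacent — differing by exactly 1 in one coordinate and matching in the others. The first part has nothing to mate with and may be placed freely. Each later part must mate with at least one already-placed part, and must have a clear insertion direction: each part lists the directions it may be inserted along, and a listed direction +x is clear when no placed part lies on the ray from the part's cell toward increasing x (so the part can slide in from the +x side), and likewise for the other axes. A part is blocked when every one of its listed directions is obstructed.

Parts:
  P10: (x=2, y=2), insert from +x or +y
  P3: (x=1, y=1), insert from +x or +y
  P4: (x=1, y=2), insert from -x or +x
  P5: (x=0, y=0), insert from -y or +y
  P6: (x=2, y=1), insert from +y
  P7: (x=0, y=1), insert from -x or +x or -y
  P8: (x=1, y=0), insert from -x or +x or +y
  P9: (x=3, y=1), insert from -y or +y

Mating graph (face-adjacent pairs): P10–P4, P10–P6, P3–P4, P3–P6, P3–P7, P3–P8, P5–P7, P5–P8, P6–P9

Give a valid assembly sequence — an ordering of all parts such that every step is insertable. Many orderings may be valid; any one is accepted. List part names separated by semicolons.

1. P8@(1, 0) [-x clear] — {P8}
2. P3@(1, 1) [+x clear] — {P3, P8}
3. P6@(2, 1) [+y clear] — {P3, P6, P8}
4. P9@(3, 1) [-y clear] — {P3, P6, P8, P9}
5. P10@(2, 2) [+x clear] — {P10, P3, P6, P8, P9}
6. P7@(0, 1) [-x clear] — {P10, P3, P6, P7, P8, P9}
7. P4@(1, 2) [-x clear] — {P10, P3, P4, P6, P7, P8, P9}
8. P5@(0, 0) [-y clear] — {P10, P3, P4, P5, P6, P7, P8, P9}

P8; P3; P6; P9; P10; P7; P4; P5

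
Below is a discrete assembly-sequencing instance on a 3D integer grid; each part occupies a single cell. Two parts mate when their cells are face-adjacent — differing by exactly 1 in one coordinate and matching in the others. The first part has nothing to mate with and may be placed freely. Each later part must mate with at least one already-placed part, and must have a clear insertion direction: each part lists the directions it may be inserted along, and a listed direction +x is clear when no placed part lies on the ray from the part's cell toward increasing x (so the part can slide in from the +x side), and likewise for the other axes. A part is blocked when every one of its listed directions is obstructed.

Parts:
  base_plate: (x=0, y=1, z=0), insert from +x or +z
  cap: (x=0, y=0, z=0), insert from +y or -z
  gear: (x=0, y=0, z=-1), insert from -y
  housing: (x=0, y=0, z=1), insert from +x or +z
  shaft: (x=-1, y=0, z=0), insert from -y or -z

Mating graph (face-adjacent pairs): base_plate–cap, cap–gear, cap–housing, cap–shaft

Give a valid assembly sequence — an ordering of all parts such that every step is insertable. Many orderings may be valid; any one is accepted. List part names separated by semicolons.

base_plate; cap; gear; housing; shaft

1. base_plate@(0, 1, 0) [+x clear] — {base_plate}
2. cap@(0, 0, 0) [-z clear] — {base_plate, cap}
3. gear@(0, 0, -1) [-y clear] — {base_plate, cap, gear}
4. housing@(0, 0, 1) [+x clear] — {base_plate, cap, gear, housing}
5. shaft@(-1, 0, 0) [-y clear] — {base_plate, cap, gear, housing, shaft}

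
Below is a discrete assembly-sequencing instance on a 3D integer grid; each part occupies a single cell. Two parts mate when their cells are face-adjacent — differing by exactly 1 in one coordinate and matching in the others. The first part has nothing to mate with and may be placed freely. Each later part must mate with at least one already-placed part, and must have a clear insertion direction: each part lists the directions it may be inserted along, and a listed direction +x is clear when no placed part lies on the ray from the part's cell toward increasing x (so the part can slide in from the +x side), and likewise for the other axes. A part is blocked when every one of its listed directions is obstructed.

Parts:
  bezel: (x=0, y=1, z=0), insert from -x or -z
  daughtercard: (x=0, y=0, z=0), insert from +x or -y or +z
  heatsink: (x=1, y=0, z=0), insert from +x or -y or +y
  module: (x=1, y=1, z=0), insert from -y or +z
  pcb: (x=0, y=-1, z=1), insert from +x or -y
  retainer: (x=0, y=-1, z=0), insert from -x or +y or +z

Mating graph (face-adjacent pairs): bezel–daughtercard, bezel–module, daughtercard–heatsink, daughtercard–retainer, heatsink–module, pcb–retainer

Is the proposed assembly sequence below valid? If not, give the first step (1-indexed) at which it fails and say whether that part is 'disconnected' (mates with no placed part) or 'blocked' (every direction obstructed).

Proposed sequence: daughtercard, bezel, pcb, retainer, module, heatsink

Invalid at step 3 (disconnected)

1. daughtercard@(0, 0, 0) [+x clear] — {daughtercard}
2. bezel@(0, 1, 0) [-x clear] — {bezel, daughtercard}
3. pcb@(0, -1, 1) — no placed neighbour ⇒ disconnected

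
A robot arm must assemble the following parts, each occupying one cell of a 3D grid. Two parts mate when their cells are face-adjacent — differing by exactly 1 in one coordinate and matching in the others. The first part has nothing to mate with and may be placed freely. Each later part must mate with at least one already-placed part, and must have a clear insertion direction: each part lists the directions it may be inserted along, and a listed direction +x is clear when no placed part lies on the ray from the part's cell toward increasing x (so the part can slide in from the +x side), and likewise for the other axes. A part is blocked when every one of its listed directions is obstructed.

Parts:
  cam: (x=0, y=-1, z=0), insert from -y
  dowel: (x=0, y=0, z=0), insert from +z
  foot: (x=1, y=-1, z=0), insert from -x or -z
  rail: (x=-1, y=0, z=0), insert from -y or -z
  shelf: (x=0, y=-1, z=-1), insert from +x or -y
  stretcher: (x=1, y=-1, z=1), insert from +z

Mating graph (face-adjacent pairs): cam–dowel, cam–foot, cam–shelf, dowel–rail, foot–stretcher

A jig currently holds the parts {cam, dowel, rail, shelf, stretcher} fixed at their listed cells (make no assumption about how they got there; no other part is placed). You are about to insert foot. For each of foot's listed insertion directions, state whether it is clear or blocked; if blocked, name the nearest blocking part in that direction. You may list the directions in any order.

-x: blocked by cam; -z: clear

-x: nearest on ray is cam@(0, -1, 0) ⇒ blocked
-z: ray from foot(1, -1, 0) has no placed part ⇒ clear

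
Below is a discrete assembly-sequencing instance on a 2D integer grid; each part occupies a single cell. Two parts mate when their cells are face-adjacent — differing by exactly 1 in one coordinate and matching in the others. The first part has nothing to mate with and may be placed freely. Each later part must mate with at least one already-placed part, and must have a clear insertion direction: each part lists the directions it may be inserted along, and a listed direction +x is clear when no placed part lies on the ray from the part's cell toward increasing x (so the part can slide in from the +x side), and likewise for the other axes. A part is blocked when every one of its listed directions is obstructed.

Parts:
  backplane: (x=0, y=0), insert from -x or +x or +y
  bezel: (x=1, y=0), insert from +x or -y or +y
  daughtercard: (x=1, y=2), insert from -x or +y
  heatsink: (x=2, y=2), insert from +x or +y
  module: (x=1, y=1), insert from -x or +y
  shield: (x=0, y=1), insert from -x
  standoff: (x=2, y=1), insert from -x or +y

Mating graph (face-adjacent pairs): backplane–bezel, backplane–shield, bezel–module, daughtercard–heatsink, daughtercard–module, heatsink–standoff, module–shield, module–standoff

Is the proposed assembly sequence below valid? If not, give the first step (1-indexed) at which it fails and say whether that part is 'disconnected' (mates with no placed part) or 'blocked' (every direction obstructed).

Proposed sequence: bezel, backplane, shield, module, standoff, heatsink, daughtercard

Valid

1. bezel@(1, 0) [+x clear] — {bezel}
2. backplane@(0, 0) [-x clear] — {backplane, bezel}
3. shield@(0, 1) [-x clear] — {backplane, bezel, shield}
4. module@(1, 1) [+y clear] — {backplane, bezel, module, shield}
5. standoff@(2, 1) [+y clear] — {backplane, bezel, module, shield, standoff}
6. heatsink@(2, 2) [+x clear] — {backplane, bezel, heatsink, module, shield, standoff}
7. daughtercard@(1, 2) [-x clear] — {backplane, bezel, daughtercard, heatsink, module, shield, standoff}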